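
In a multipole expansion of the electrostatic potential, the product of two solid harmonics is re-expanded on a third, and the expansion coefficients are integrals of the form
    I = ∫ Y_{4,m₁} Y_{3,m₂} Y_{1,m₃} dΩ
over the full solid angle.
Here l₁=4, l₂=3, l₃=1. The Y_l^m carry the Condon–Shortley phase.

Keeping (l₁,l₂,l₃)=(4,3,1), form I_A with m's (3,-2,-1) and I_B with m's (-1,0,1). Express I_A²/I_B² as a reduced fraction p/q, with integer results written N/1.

21/10

Same 4,3,1: normalisation and zero-m 3j drop out of the ratio.
A: Δ: 6! 2! 0! / 9! → 1/252; sum: t=1:−1/240 = -1/240; 3j²(4 3 1; 3 -2 -1) = Δ·Π!·Σ² = 1/12  (sign -1)
B: Δ: 6! 2! 0! / 9! → 1/252; sum: t=3:−1/72 = -1/72; 3j²(4 3 1; -1 0 1) = Δ·Π!·Σ² = 5/126  (sign -1)
I_A²/I_B² = (1/12)/(5/126) = 21/10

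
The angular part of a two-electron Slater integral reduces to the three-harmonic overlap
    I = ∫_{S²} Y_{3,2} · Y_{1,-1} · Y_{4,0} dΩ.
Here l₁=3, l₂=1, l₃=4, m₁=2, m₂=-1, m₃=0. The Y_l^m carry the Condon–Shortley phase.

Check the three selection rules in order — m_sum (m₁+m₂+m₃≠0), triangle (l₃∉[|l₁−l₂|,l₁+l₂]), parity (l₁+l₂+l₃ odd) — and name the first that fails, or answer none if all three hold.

m_sum

azimuthal sum: 2 − 1 + 0 = 1  ✗
2 ≤ 4 ≤ 4 (triangle on l)
L = 3 + 1 + 4 = 8 (even)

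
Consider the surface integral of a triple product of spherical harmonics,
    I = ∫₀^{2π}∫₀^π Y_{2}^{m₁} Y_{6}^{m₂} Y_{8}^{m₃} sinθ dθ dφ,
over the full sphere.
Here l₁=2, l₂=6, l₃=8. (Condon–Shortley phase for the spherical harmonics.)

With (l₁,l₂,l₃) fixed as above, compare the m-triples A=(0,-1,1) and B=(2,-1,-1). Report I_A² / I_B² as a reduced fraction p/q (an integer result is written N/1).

Same 2,6,8: normalisation and zero-m 3j drop out of the ratio.
A: Δ: 0! 4! 12! / 17! → 1/30940; sum: t=0:+1/2419200 = 1/2419200; 3j²(2 6 8; 0 -1 1) = Δ·Π!·Σ² = 27/1105  (sign -1)
B: Δ: 0! 4! 12! / 17! → 1/30940; sum: t=0:+1/14515200 = 1/14515200; 3j²(2 6 8; 2 -1 -1) = Δ·Π!·Σ² = 9/2210  (sign -1)
I_A²/I_B² = (27/1105)/(9/2210) = 6/1

6/1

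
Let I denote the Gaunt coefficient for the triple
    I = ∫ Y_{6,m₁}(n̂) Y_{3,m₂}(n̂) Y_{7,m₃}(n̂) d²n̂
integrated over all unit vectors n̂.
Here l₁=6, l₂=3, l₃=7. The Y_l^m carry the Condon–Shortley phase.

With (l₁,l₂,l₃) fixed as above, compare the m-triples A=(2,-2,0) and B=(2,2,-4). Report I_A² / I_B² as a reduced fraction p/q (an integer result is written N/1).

350/33

Shared (l₁,l₂,l₃)=(6,3,7): N and (l;000)² cancel in I_A²/I_B².
A: Δ = 2!·10!·4!/17! = 1/2042040; Racah Σ t=0..1: t=0:+1/207360 t=1:−1/725760 = 1/290304; ⇒ 3j(6 3 7; 2 -2 0)² = 125/7293, sgn -1
B: Δ = 2!·10!·4!/17! = 1/2042040; Racah Σ t=1..2: t=1:−1/725760 t=2:+1/967680 = -1/2903040; ⇒ 3j(6 3 7; 2 2 -4)² = 5/3094, sgn +1
I_A²/I_B² = (125/7293)/(5/3094) = 350/33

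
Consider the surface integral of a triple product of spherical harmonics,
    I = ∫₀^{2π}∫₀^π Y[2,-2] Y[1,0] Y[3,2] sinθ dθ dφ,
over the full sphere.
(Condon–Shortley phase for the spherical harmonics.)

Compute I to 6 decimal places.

m-sum 0 ✓  L=6 even ✓  1≤3≤3 ✓
Π(2lᵢ+1) = 5×3×7 = 105
triangle coeff Δ(2,1,3) = 1/105
Σ_t [0,0]: t=0:+1/4 = 1/4
(3j)²=3/35 [(2 1 3; 0 0 0)], sign=-1
Σ_t [0,0]: t=0:+1/24 = 1/24
(3j)²=1/21 [(2 1 3; -2 0 2)], sign=-1
⇒ 4πI² = 3/7
I = (+1)√(3/7/(4π)) = 0.18467439

0.184674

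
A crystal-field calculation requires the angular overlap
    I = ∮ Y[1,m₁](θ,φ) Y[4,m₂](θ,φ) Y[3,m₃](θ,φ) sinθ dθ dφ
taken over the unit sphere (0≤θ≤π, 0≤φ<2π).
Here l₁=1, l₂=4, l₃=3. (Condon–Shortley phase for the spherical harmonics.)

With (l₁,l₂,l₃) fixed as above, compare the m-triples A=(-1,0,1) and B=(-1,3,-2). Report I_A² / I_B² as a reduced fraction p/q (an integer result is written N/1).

2/7

l's match ⇒ only the (l;m) 3-j factors differ between A and B.
A: triangle coeff Δ(1,4,3) = 1/252; Σ_t [2,2]: t=2:+1/96 = 1/96; (3j)²=1/42 [(1 4 3; -1 0 1)], sign=+1
B: triangle coeff Δ(1,4,3) = 1/252; Σ_t [2,2]: t=2:+1/240 = 1/240; (3j)²=1/12 [(1 4 3; -1 3 -2)], sign=-1
I_A²/I_B² = (1/42)/(1/12) = 2/7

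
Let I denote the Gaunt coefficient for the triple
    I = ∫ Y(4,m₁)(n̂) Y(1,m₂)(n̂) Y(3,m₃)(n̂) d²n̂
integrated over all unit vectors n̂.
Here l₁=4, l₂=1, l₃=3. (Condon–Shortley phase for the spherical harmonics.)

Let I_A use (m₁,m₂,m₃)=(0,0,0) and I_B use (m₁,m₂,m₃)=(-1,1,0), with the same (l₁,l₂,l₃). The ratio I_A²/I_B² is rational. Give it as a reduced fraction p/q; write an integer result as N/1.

8/5

Shared (l₁,l₂,l₃)=(4,1,3): N and (l;000)² cancel in I_A²/I_B².
A: Δ = 2!·6!·0!/9! = 1/252; Racah Σ t=1..1: t=1:−1/36 = -1/36; ⇒ 3j(4 1 3; 0 0 0)² = 4/63, sgn +1
B: Δ = 2!·6!·0!/9! = 1/252; Racah Σ t=2..2: t=2:+1/72 = 1/72; ⇒ 3j(4 1 3; -1 1 0)² = 5/126, sgn -1
I_A²/I_B² = (4/63)/(5/126) = 8/5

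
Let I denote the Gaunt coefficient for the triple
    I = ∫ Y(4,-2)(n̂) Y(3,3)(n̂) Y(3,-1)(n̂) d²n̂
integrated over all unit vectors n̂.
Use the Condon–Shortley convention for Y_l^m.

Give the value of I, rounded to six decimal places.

-0.188451

m-sum 0 ✓  L=10 even ✓  1≤3≤7 ✓
Π(2lᵢ+1) = 9×7×7 = 441
triangle coeff Δ(4,3,3) = 1/34650
Σ_t [1,3]: t=1:−1/72 t=2:+1/16 t=3:−1/72 = 5/144
(3j)²=2/77 [(4 3 3; 0 0 0)], sign=-1
Σ_t [4,4]: t=4:+1/192 = 1/192
(3j)²=3/77 [(4 3 3; -2 3 -1)], sign=+1
⇒ 4πI² = 54/121
I = (-1)√(54/121/(4π)) = -0.18845135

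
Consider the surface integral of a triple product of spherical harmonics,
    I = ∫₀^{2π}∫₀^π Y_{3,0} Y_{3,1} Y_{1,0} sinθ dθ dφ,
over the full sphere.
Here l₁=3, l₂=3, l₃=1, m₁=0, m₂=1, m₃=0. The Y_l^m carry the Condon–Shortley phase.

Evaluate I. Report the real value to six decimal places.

0 + 1 + 0 = 1 ≠ 0: azimuthal integral kills it; I = 0

0.000000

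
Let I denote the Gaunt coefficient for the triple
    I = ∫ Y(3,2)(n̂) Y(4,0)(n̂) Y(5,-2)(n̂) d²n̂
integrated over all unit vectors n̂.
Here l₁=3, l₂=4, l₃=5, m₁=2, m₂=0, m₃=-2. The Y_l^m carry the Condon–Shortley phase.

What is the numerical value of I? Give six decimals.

-0.065427

m-sum 0 ✓  L=12 even ✓  1≤5≤7 ✓
Π(2lᵢ+1) = 7×9×11 = 693
triangle coeff Δ(3,4,5) = 1/180180
Σ_t [0,2]: t=0:+1/576 t=1:−1/144 t=2:+1/576 = -1/288
(3j)²=20/1001 [(3 4 5; 0 0 0)], sign=+1
Σ_t [0,1]: t=0:+1/576 t=1:−1/864 = 1/1728
(3j)²=5/1287 [(3 4 5; 2 0 -2)], sign=-1
⇒ 4πI² = 100/1859
I = (-1)√(100/1859/(4π)) = -0.06542675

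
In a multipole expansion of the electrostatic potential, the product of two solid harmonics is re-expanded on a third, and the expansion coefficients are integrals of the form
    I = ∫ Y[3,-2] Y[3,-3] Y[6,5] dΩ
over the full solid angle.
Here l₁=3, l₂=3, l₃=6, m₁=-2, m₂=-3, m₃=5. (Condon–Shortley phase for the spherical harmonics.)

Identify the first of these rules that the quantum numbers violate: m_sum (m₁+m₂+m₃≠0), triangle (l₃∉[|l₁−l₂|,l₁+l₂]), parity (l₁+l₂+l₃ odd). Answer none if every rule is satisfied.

none

Σmᵢ = 0  ✓
l₃∈[|l₁−l₂|,l₁+l₂]=[0,6], have l₃=6  ✓
Σlᵢ = 12 ⇒ even  ✓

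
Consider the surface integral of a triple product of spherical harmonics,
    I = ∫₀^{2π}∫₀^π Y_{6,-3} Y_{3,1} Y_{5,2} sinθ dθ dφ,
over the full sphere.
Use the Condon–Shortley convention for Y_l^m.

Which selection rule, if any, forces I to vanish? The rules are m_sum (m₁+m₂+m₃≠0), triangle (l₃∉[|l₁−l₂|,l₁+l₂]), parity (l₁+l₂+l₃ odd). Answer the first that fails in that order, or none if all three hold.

none

Σmᵢ = 0  ✓
l₃∈[|l₁−l₂|,l₁+l₂]=[3,9], have l₃=5  ✓
Σlᵢ = 14 ⇒ even  ✓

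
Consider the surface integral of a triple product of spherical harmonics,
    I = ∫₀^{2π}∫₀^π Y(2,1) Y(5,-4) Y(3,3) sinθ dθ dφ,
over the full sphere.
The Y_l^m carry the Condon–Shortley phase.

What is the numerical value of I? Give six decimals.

0.219610

Checks pass: Σm=0; 10 even; l₃=3∈[3,7].
(2·2+1)(2·5+1)(2·3+1) = 385
Δ: 4! 0! 6! / 11! → 1/2310
sum: t=2:+1/144 = 1/144
3j²(2 5 3; 0 0 0) = Δ·Π!·Σ² = 10/231  (sign -1)
sum: t=1:−1/4320 = -1/4320
3j²(2 5 3; 1 -4 3) = Δ·Π!·Σ² = 2/55  (sign -1)
combine: 4πI² = 385·10/231·2/55 = 20/33
take √, sign +1: I = 0.21961050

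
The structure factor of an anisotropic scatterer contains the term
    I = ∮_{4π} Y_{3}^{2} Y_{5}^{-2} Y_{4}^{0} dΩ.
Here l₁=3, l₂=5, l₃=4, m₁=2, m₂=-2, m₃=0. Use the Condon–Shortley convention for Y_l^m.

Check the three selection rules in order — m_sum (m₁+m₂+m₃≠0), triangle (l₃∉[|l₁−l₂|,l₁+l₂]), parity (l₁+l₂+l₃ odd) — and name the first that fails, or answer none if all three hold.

Σmᵢ = 0  ✓
l₃∈[|l₁−l₂|,l₁+l₂]=[2,8], have l₃=4  ✓
Σlᵢ = 12 ⇒ even  ✓

none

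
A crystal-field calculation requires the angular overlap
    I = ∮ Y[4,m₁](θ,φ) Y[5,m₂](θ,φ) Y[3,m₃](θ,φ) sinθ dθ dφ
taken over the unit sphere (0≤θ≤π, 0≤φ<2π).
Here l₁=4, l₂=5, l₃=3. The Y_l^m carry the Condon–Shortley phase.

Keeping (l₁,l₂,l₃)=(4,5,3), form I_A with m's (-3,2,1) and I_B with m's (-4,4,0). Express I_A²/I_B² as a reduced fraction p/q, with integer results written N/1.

49/72

l's match ⇒ only the (l;m) 3-j factors differ between A and B.
A: triangle coeff Δ(4,5,3) = 1/180180; Σ_t [5,6]: t=5:−1/960 t=6:+1/4320 = -7/8640; (3j)²=343/12870 [(4 5 3; -3 2 1)], sign=-1
B: triangle coeff Δ(4,5,3) = 1/180180; Σ_t [6,6]: t=6:+1/8640 = 1/8640; (3j)²=28/715 [(4 5 3; -4 4 0)], sign=-1
I_A²/I_B² = (343/12870)/(28/715) = 49/72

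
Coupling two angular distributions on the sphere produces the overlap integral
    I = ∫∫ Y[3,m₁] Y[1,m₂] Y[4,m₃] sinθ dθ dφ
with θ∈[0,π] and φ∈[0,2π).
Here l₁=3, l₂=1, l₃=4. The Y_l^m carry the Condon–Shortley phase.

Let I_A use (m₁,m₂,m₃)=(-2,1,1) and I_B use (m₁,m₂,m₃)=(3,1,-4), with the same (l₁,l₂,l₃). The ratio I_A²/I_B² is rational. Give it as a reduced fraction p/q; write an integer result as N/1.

l's match ⇒ only the (l;m) 3-j factors differ between A and B.
A: triangle coeff Δ(3,1,4) = 1/252; Σ_t [0,0]: t=0:+1/240 = 1/240; (3j)²=1/84 [(3 1 4; -2 1 1)], sign=-1
B: triangle coeff Δ(3,1,4) = 1/252; Σ_t [0,0]: t=0:+1/1440 = 1/1440; (3j)²=1/9 [(3 1 4; 3 1 -4)], sign=+1
I_A²/I_B² = (1/84)/(1/9) = 3/28

3/28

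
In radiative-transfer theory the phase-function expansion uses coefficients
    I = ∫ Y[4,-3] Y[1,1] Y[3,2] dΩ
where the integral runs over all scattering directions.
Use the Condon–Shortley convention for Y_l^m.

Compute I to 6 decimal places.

-0.282095

m-sum 0 ✓  L=8 even ✓  3≤3≤5 ✓
Π(2lᵢ+1) = 9×3×7 = 189
triangle coeff Δ(4,1,3) = 1/252
Σ_t [1,1]: t=1:−1/36 = -1/36
(3j)²=4/63 [(4 1 3; 0 0 0)], sign=+1
Σ_t [2,2]: t=2:+1/240 = 1/240
(3j)²=1/12 [(4 1 3; -3 1 2)], sign=-1
⇒ 4πI² = 1/1
I = (-1)√(1/1/(4π)) = -0.28209479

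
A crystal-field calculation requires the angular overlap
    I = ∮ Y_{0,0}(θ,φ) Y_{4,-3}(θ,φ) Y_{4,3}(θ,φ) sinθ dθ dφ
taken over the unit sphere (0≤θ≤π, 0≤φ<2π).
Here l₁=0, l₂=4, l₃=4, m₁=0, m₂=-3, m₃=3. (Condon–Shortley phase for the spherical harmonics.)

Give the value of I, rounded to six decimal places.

-0.282095

Checks pass: Σm=0; 8 even; l₃=4∈[4,4].
(2·0+1)(2·4+1)(2·4+1) = 81
Δ: 0! 0! 8! / 9! → 1/9
sum: t=0:+1/576 = 1/576
3j²(0 4 4; 0 0 0) = Δ·Π!·Σ² = 1/9  (sign +1)
sum: t=0:+1/5040 = 1/5040
3j²(0 4 4; 0 -3 3) = Δ·Π!·Σ² = 1/9  (sign -1)
combine: 4πI² = 81·1/9·1/9 = 1/1
take √, sign -1: I = -0.28209479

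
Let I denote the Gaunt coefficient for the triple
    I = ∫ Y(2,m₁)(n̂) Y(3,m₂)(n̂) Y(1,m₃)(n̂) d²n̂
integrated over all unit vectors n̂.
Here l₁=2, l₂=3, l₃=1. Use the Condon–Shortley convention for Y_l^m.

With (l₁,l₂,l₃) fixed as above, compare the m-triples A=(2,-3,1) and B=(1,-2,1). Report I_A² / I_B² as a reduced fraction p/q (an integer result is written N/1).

3/2

Shared (l₁,l₂,l₃)=(2,3,1): N and (l;000)² cancel in I_A²/I_B².
A: Δ = 4!·0!·2!/7! = 1/105; Racah Σ t=0..0: t=0:+1/48 = 1/48; ⇒ 3j(2 3 1; 2 -3 1)² = 1/7, sgn +1
B: Δ = 4!·0!·2!/7! = 1/105; Racah Σ t=1..1: t=1:−1/12 = -1/12; ⇒ 3j(2 3 1; 1 -2 1)² = 2/21, sgn -1
I_A²/I_B² = (1/7)/(2/21) = 3/2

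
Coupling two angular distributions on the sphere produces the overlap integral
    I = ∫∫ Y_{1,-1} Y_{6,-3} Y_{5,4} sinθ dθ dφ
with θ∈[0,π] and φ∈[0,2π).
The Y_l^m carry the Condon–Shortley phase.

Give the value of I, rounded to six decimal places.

-0.070770

m-sum 0 ✓  L=12 even ✓  5≤5≤7 ✓
Π(2lᵢ+1) = 3×13×11 = 429
triangle coeff Δ(1,6,5) = 1/858
Σ_t [1,1]: t=1:−1/14400 = -1/14400
(3j)²=6/143 [(1 6 5; 0 0 0)], sign=+1
Σ_t [2,2]: t=2:+1/725760 = 1/725760
(3j)²=1/286 [(1 6 5; -1 -3 4)], sign=-1
⇒ 4πI² = 9/143
I = (-1)√(9/143/(4π)) = -0.07076985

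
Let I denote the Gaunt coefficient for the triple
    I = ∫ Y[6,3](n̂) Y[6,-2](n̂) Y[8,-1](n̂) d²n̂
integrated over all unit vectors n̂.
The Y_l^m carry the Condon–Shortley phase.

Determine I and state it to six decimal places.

Rules hold: Σm=0, L=20 even, 0≤8≤12.
N = 13·13·17 = 2873
Δ = 4!·8!·8!/21! = 1/1309458150
Racah Σ t=0..4: t=0:+1/49766400 t=1:−1/3110400 t=2:+1/1327104 t=3:−1/3110400 t=4:+1/49766400 = 1/6635520
⇒ 3j(6 6 8; 0 0 0)² = 350/46189, sgn +1
Racah Σ t=0..3: t=0:+1/9953280 t=1:−1/6220800 t=2:+1/29030400 t=3:−1/1219276800 = -13/487710720
⇒ 3j(6 6 8; 3 -2 -1)² = 52/24871, sgn +1
4πI² = N·(3j₀)²·(3jₘ)² = 33800/742577
I = +1·√(0.0455172/4π) = 0.06018422

0.060184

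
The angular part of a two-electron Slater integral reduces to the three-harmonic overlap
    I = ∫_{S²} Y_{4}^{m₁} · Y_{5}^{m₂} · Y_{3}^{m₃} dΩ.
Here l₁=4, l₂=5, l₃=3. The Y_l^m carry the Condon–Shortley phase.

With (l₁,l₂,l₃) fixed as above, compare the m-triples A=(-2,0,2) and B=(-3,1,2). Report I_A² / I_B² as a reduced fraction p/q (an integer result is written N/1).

l's match ⇒ only the (l;m) 3-j factors differ between A and B.
A: triangle coeff Δ(4,5,3) = 1/180180; Σ_t [4,5]: t=4:+1/576 t=5:−1/2880 = 1/720; (3j)²=80/3003 [(4 5 3; -2 0 2)], sign=-1
B: triangle coeff Δ(4,5,3) = 1/180180; Σ_t [5,6]: t=5:−1/1440 t=6:+1/17280 = -11/17280; (3j)²=11/468 [(4 5 3; -3 1 2)], sign=+1
I_A²/I_B² = (80/3003)/(11/468) = 960/847

960/847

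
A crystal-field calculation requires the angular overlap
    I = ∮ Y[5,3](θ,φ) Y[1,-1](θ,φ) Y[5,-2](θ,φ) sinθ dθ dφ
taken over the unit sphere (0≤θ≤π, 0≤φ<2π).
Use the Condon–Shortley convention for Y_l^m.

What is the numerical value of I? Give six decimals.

Σlᵢ=11 odd — θ-integrand is odd under cosθ→−cosθ; I=0

0.000000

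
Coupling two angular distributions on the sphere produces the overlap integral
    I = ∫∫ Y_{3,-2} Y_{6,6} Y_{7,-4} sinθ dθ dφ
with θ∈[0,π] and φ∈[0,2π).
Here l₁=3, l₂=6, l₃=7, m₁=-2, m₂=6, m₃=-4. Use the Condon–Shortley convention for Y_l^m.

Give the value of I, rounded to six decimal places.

-0.073059

Rules hold: Σm=0, L=16 even, 3≤7≤9.
N = 7·13·15 = 1365
Δ = 2!·4!·10!/17! = 1/2042040
Racah Σ t=0..2: t=0:+1/207360 t=1:−1/57600 t=2:+1/207360 = -1/129600
⇒ 3j(3 6 7; 0 0 0)² = 168/12155, sgn +1
Racah Σ t=2..2: t=2:+1/43545600 = 1/43545600
⇒ 3j(3 6 7; -2 6 -4)² = 11/3094, sgn -1
4πI² = N·(3j₀)²·(3jₘ)² = 252/3757
I = -1·√(0.0670748/4π) = -0.07305917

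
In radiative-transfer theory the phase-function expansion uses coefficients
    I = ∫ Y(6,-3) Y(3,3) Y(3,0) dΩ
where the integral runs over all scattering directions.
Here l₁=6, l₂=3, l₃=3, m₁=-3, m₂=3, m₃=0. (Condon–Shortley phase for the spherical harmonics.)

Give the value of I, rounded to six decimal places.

Checks pass: Σm=0; 12 even; l₃=3∈[3,9].
(2·6+1)(2·3+1)(2·3+1) = 637
Δ: 6! 6! 0! / 13! → 1/12012
sum: t=3:−1/1296 = -1/1296
3j²(6 3 3; 0 0 0) = Δ·Π!·Σ² = 100/3003  (sign +1)
sum: t=6:+1/25920 = 1/25920
3j²(6 3 3; -3 3 0) = Δ·Π!·Σ² = 1/143  (sign -1)
combine: 4πI² = 637·100/3003·1/143 = 700/4719
take √, sign -1: I = -0.10864734

-0.108647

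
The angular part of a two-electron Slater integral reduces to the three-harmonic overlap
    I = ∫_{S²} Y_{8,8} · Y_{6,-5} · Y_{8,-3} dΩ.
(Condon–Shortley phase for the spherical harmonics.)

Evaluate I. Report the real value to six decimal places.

0.074165

Checks pass: Σm=0; 22 even; l₃=8∈[2,14].
(2·8+1)(2·6+1)(2·8+1) = 3757
Δ: 6! 10! 6! / 23! → 1/13742520792
sum: t=0:+1/41803776000 t=1:−1/435456000 t=2:+1/39813120 t=3:−1/18662400 t=4:+1/39813120 t=5:−1/435456000 t=6:+1/41803776000 = -11/1393459200
3j²(8 6 8; 0 0 0) = Δ·Π!·Σ² = 600/96577  (sign -1)
sum: t=0:+1/313528320000 = 1/313528320000
3j²(8 6 8; 8 -5 -3) = Δ·Π!·Σ² = 22/7429  (sign -1)
combine: 4πI² = 3757·600/96577·22/7429 = 13200/190969
take √, sign +1: I = 0.07416527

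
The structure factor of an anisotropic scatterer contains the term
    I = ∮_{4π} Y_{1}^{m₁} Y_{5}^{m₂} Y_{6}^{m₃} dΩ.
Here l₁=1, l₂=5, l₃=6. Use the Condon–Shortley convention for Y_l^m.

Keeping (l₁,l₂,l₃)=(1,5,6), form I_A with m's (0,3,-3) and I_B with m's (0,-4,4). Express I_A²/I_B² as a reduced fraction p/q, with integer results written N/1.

27/20

l's match ⇒ only the (l;m) 3-j factors differ between A and B.
A: triangle coeff Δ(1,5,6) = 1/858; Σ_t [0,0]: t=0:+1/80640 = 1/80640; (3j)²=9/286 [(1 5 6; 0 3 -3)], sign=-1
B: triangle coeff Δ(1,5,6) = 1/858; Σ_t [0,0]: t=0:+1/362880 = 1/362880; (3j)²=10/429 [(1 5 6; 0 -4 4)], sign=+1
I_A²/I_B² = (9/286)/(10/429) = 27/20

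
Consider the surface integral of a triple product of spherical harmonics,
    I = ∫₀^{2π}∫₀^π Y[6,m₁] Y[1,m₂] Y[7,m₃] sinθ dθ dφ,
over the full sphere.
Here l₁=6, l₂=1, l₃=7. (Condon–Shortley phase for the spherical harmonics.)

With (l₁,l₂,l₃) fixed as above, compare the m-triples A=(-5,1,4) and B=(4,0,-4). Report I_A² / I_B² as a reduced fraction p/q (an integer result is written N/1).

Shared (l₁,l₂,l₃)=(6,1,7): N and (l;000)² cancel in I_A²/I_B².
A: Δ = 0!·12!·2!/15! = 1/1365; Racah Σ t=0..0: t=0:+1/79833600 = 1/79833600; ⇒ 3j(6 1 7; -5 1 4)² = 1/455, sgn -1
B: Δ = 0!·12!·2!/15! = 1/1365; Racah Σ t=0..0: t=0:+1/7257600 = 1/7257600; ⇒ 3j(6 1 7; 4 0 -4)² = 11/455, sgn -1
I_A²/I_B² = (1/455)/(11/455) = 1/11

1/11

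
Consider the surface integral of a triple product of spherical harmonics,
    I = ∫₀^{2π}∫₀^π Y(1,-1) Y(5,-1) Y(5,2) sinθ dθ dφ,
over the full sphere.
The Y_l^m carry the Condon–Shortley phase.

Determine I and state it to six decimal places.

0.000000

L=11 odd ⇒ parity kills the (l;000) factor ⇒ I = 0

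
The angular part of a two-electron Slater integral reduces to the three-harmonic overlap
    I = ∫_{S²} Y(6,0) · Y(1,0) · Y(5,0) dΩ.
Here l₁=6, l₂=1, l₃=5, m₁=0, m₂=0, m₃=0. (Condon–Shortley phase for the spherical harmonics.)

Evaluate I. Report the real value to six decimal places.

Rules hold: Σm=0, L=12 even, 5≤5≤7.
N = 13·3·11 = 429
Δ = 2!·10!·0!/13! = 1/858
Racah Σ t=1..1: t=1:−1/14400 = -1/14400
⇒ 3j(6 1 5; 0 0 0)² = 6/143, sgn +1
(m-triple is (0,0,0) — same symbol as above.)
4πI² = N·(3j₀)²·(3jₘ)² = 108/143
I = +1·√(0.755245/4π) = 0.24515397

0.245154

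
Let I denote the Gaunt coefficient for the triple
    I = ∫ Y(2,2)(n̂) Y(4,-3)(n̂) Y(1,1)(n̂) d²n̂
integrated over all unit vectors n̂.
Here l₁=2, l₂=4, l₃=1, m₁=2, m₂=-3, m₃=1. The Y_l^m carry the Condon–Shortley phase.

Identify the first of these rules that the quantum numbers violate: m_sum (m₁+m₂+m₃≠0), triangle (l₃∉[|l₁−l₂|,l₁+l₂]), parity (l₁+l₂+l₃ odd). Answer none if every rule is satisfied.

Σmᵢ = 0  ✓
l₃∈[|l₁−l₂|,l₁+l₂]=[2,6], have l₃=1  ✗
Σlᵢ = 7 ⇒ odd

triangle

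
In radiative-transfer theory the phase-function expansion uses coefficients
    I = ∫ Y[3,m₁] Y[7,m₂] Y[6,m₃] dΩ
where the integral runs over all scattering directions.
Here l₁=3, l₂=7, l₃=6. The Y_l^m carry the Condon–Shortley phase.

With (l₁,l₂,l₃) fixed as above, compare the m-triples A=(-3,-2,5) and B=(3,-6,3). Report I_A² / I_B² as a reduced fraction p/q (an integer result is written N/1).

l's match ⇒ only the (l;m) 3-j factors differ between A and B.
A: triangle coeff Δ(3,7,6) = 1/2042040; Σ_t [4,4]: t=4:+1/17418240 = 1/17418240; (3j)²=25/12376 [(3 7 6; -3 -2 5)], sign=-1
B: triangle coeff Δ(3,7,6) = 1/2042040; Σ_t [0,0]: t=0:+1/17418240 = 1/17418240; (3j)²=15/952 [(3 7 6; 3 -6 3)], sign=-1
I_A²/I_B² = (25/12376)/(15/952) = 5/39

5/39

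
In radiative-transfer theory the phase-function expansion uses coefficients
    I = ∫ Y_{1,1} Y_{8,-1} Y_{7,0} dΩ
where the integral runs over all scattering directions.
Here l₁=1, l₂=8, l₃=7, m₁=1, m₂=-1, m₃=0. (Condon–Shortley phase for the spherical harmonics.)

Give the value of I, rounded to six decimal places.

-0.183585

Checks pass: Σm=0; 16 even; l₃=7∈[7,9].
(2·1+1)(2·8+1)(2·7+1) = 765
Δ: 2! 0! 14! / 17! → 1/2040
sum: t=1:−1/25401600 = -1/25401600
3j²(1 8 7; 0 0 0) = Δ·Π!·Σ² = 8/255  (sign +1)
sum: t=0:+1/50803200 = 1/50803200
3j²(1 8 7; 1 -1 0) = Δ·Π!·Σ² = 3/170  (sign -1)
combine: 4πI² = 765·8/255·3/170 = 36/85
take √, sign -1: I = -0.18358486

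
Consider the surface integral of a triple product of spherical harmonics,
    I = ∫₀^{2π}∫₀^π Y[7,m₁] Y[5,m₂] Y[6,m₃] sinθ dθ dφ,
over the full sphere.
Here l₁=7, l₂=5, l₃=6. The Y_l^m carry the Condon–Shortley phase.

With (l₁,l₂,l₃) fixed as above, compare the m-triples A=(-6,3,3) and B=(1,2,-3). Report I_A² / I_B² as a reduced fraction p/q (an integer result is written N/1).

2288/529

l's match ⇒ only the (l;m) 3-j factors differ between A and B.
A: triangle coeff Δ(7,5,6) = 1/174594420; Σ_t [5,6]: t=5:−1/29030400 t=6:+1/14515200 = 1/29030400; (3j)²=12/1615 [(7 5 6; -6 3 3)], sign=-1
B: triangle coeff Δ(7,5,6) = 1/174594420; Σ_t [3,6]: t=3:−1/622080 t=4:+1/414720 t=5:−1/2419200 t=6:+1/174182400 = 23/58060800; (3j)²=1587/923780 [(7 5 6; 1 2 -3)], sign=-1
I_A²/I_B² = (12/1615)/(1587/923780) = 2288/529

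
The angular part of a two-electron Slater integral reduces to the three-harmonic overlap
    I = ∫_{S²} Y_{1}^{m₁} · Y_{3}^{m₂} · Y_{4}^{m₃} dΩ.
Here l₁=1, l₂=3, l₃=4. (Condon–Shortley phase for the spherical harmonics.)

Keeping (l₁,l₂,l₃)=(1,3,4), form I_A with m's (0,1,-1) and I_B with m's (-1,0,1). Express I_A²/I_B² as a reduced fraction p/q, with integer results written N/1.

3/2

Shared (l₁,l₂,l₃)=(1,3,4): N and (l;000)² cancel in I_A²/I_B².
A: Δ = 0!·2!·6!/9! = 1/252; Racah Σ t=0..0: t=0:+1/48 = 1/48; ⇒ 3j(1 3 4; 0 1 -1)² = 5/84, sgn -1
B: Δ = 0!·2!·6!/9! = 1/252; Racah Σ t=0..0: t=0:+1/72 = 1/72; ⇒ 3j(1 3 4; -1 0 1)² = 5/126, sgn -1
I_A²/I_B² = (5/84)/(5/126) = 3/2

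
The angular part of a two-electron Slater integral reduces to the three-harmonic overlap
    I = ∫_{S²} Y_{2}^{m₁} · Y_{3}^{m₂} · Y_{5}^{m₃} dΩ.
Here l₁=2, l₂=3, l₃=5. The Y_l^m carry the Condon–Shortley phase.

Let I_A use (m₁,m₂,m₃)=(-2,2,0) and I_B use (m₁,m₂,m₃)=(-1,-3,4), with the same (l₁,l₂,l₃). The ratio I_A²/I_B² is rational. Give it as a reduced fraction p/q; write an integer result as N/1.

Same 2,3,5: normalisation and zero-m 3j drop out of the ratio.
A: Δ: 0! 4! 6! / 11! → 1/2310; sum: t=0:+1/2880 = 1/2880; 3j²(2 3 5; -2 2 0) = Δ·Π!·Σ² = 1/462  (sign -1)
B: Δ: 0! 4! 6! / 11! → 1/2310; sum: t=0:+1/4320 = 1/4320; 3j²(2 3 5; -1 -3 4) = Δ·Π!·Σ² = 2/55  (sign -1)
I_A²/I_B² = (1/462)/(2/55) = 5/84

5/84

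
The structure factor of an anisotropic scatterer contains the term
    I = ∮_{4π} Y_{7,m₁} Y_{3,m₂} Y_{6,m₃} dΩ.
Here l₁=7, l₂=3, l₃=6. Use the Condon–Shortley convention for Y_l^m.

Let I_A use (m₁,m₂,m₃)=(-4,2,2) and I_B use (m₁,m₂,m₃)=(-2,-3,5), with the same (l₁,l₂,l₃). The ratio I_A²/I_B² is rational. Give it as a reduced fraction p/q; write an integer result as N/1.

Same 7,3,6: normalisation and zero-m 3j drop out of the ratio.
A: Δ: 4! 10! 2! / 17! → 1/2042040; sum: t=3:−1/967680 t=4:+1/725760 = 1/2903040; 3j²(7 3 6; -4 2 2) = Δ·Π!·Σ² = 5/3094  (sign +1)
B: Δ: 4! 10! 2! / 17! → 1/2042040; sum: t=0:+1/17418240 = 1/17418240; 3j²(7 3 6; -2 -3 5) = Δ·Π!·Σ² = 25/12376  (sign -1)
I_A²/I_B² = (5/3094)/(25/12376) = 4/5

4/5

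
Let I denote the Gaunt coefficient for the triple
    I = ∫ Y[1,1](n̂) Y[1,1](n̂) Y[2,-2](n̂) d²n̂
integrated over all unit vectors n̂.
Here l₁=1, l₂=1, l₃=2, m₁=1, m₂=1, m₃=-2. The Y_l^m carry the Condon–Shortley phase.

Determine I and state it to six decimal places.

m-sum 0 ✓  L=4 even ✓  0≤2≤2 ✓
Π(2lᵢ+1) = 3×3×5 = 45
triangle coeff Δ(1,1,2) = 1/30
Σ_t [0,0]: t=0:+1/1 = 1/1
(3j)²=2/15 [(1 1 2; 0 0 0)], sign=+1
Σ_t [0,0]: t=0:+1/4 = 1/4
(3j)²=1/5 [(1 1 2; 1 1 -2)], sign=+1
⇒ 4πI² = 6/5
I = (+1)√(6/5/(4π)) = 0.30901936

0.309019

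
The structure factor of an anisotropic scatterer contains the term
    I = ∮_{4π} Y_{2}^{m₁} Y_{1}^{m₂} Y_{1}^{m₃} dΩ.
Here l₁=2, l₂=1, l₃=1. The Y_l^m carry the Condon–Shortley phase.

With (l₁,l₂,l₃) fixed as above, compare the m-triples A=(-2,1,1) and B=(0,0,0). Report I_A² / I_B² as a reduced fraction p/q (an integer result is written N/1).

Same 2,1,1: normalisation and zero-m 3j drop out of the ratio.
A: Δ: 2! 2! 0! / 5! → 1/30; sum: t=2:+1/4 = 1/4; 3j²(2 1 1; -2 1 1) = Δ·Π!·Σ² = 1/5  (sign +1)
B: Δ: 2! 2! 0! / 5! → 1/30; sum: t=1:−1/1 = -1/1; 3j²(2 1 1; 0 0 0) = Δ·Π!·Σ² = 2/15  (sign +1)
I_A²/I_B² = (1/5)/(2/15) = 3/2

3/2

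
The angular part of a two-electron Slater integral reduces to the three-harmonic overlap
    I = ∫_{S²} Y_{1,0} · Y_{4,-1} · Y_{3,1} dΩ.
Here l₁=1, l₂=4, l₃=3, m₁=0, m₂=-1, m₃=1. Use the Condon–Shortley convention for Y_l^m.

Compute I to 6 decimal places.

-0.238414

Checks pass: Σm=0; 8 even; l₃=3∈[3,5].
(2·1+1)(2·4+1)(2·3+1) = 189
Δ: 2! 0! 6! / 9! → 1/252
sum: t=1:−1/36 = -1/36
3j²(1 4 3; 0 0 0) = Δ·Π!·Σ² = 4/63  (sign +1)
sum: t=1:−1/48 = -1/48
3j²(1 4 3; 0 -1 1) = Δ·Π!·Σ² = 5/84  (sign -1)
combine: 4πI² = 189·4/63·5/84 = 5/7
take √, sign -1: I = -0.23841361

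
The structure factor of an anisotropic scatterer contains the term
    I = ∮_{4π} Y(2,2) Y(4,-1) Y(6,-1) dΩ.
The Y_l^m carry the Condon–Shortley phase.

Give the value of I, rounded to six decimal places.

m-sum 0 ✓  L=12 even ✓  2≤6≤6 ✓
Π(2lᵢ+1) = 5×9×13 = 585
triangle coeff Δ(2,4,6) = 1/6435
Σ_t [0,0]: t=0:+1/2304 = 1/2304
(3j)²=5/143 [(2 4 6; 0 0 0)], sign=+1
Σ_t [0,0]: t=0:+1/17280 = 1/17280
(3j)²=7/1287 [(2 4 6; 2 -1 -1)], sign=-1
⇒ 4πI² = 175/1573
I = (-1)√(175/1573/(4π)) = -0.09409136

-0.094091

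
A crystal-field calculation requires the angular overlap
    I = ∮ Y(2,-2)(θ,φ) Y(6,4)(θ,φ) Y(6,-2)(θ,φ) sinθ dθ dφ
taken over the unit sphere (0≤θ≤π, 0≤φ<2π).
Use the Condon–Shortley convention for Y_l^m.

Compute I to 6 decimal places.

Rules hold: Σm=0, L=14 even, 4≤6≤8.
N = 5·13·13 = 845
Δ = 2!·2!·10!/15! = 1/90090
Racah Σ t=0..2: t=0:+1/69120 t=1:−1/14400 t=2:+1/69120 = -7/172800
⇒ 3j(2 6 6; 0 0 0)² = 14/715, sgn -1
Racah Σ t=2..2: t=2:+1/322560 = 1/322560
⇒ 3j(2 6 6; -2 4 -2)² = 18/1001, sgn +1
4πI² = N·(3j₀)²·(3jₘ)² = 36/121
I = -1·√(0.297521/4π) = -0.15386989

-0.153870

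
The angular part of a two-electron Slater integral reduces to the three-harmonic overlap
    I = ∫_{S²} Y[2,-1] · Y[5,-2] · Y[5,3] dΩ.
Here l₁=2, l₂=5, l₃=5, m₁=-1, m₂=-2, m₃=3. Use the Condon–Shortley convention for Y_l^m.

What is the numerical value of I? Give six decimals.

-0.161739

Rules hold: Σm=0, L=12 even, 3≤5≤7.
N = 5·11·11 = 605
Δ = 2!·2!·8!/13! = 1/38610
Racah Σ t=0..2: t=0:+1/2880 t=1:−1/576 t=2:+1/2880 = -1/960
⇒ 3j(2 5 5; 0 0 0)² = 10/429, sgn +1
Racah Σ t=1..2: t=1:−1/2880 t=2:+1/10080 = -1/4032
⇒ 3j(2 5 5; -1 -2 3)² = 10/429, sgn -1
4πI² = N·(3j₀)²·(3jₘ)² = 500/1521
I = -1·√(0.328731/4π) = -0.16173926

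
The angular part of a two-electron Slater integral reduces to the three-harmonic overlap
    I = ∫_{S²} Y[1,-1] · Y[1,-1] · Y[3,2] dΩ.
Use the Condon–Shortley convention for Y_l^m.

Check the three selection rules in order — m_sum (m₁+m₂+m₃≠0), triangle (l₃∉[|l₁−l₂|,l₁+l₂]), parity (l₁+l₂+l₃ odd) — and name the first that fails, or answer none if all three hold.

Σmᵢ = 0  ✓
l₃∈[|l₁−l₂|,l₁+l₂]=[0,2], have l₃=3  ✗
Σlᵢ = 5 ⇒ odd

triangle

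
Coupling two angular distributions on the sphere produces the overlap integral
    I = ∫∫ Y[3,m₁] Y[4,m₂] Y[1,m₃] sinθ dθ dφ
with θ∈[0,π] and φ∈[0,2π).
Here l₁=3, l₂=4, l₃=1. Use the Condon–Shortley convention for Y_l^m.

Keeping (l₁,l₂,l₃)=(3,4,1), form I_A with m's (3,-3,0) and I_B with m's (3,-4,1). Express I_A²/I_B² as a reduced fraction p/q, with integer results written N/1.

1/4

l's match ⇒ only the (l;m) 3-j factors differ between A and B.
A: triangle coeff Δ(3,4,1) = 1/252; Σ_t [0,0]: t=0:+1/720 = 1/720; (3j)²=1/36 [(3 4 1; 3 -3 0)], sign=-1
B: triangle coeff Δ(3,4,1) = 1/252; Σ_t [0,0]: t=0:+1/1440 = 1/1440; (3j)²=1/9 [(3 4 1; 3 -4 1)], sign=+1
I_A²/I_B² = (1/36)/(1/9) = 1/4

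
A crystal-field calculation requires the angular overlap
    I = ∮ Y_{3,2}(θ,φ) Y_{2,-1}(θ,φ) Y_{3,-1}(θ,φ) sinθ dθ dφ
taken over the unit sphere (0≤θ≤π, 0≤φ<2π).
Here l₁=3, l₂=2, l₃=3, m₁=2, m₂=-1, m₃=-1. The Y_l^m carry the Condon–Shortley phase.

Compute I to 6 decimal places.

Checks pass: Σm=0; 8 even; l₃=3∈[1,5].
(2·3+1)(2·2+1)(2·3+1) = 245
Δ: 2! 4! 2! / 9! → 1/3780
sum: t=0:+1/24 t=1:−1/4 t=2:+1/24 = -1/6
3j²(3 2 3; 0 0 0) = Δ·Π!·Σ² = 4/105  (sign +1)
sum: t=0:+1/12 t=1:−1/48 = 1/16
3j²(3 2 3; 2 -1 -1) = Δ·Π!·Σ² = 1/28  (sign +1)
combine: 4πI² = 245·4/105·1/28 = 1/3
take √, sign +1: I = 0.16286750

0.162868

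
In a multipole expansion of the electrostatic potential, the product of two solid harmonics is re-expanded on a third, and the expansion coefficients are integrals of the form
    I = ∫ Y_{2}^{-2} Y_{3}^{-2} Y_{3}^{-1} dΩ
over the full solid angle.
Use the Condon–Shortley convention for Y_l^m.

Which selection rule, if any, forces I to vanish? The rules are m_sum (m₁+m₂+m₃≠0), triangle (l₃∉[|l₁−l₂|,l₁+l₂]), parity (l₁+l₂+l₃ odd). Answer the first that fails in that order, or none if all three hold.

m₁+m₂+m₃ = -2 − 2 − 1 = -5  ✗
triangle: |2−3|=1 ≤ l₃=3 ≤ 2+3=5
parity: l₁+l₂+l₃ = 8 is even

m_sum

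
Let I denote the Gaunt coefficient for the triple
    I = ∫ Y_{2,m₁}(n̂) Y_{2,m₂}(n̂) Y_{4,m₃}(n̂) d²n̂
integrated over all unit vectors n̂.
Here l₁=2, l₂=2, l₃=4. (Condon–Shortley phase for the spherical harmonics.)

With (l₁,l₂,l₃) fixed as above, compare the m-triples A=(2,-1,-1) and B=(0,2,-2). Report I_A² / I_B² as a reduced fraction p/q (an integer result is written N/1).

Shared (l₁,l₂,l₃)=(2,2,4): N and (l;000)² cancel in I_A²/I_B².
A: Δ = 0!·4!·4!/9! = 1/630; Racah Σ t=0..0: t=0:+1/144 = 1/144; ⇒ 3j(2 2 4; 2 -1 -1)² = 1/126, sgn -1
B: Δ = 0!·4!·4!/9! = 1/630; Racah Σ t=0..0: t=0:+1/96 = 1/96; ⇒ 3j(2 2 4; 0 2 -2)² = 1/42, sgn +1
I_A²/I_B² = (1/126)/(1/42) = 1/3

1/3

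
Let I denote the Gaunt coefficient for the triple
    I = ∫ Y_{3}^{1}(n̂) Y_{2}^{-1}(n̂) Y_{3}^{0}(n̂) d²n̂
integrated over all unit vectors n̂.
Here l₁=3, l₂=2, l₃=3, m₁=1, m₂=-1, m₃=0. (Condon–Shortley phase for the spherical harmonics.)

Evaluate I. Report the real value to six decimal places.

-0.059471

Checks pass: Σm=0; 8 even; l₃=3∈[1,5].
(2·3+1)(2·2+1)(2·3+1) = 245
Δ: 2! 4! 2! / 9! → 1/3780
sum: t=0:+1/24 t=1:−1/4 t=2:+1/24 = -1/6
3j²(3 2 3; 0 0 0) = Δ·Π!·Σ² = 4/105  (sign +1)
sum: t=0:+1/8 t=1:−1/12 = 1/24
3j²(3 2 3; 1 -1 0) = Δ·Π!·Σ² = 1/210  (sign -1)
combine: 4πI² = 245·4/105·1/210 = 2/45
take √, sign -1: I = -0.05947080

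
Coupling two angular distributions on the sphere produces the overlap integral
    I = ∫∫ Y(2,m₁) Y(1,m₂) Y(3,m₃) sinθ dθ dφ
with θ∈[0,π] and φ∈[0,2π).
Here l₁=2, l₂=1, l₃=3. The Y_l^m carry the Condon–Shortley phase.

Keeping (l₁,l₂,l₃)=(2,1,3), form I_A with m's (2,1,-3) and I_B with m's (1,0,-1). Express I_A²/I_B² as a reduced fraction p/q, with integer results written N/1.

Same 2,1,3: normalisation and zero-m 3j drop out of the ratio.
A: Δ: 0! 4! 2! / 7! → 1/105; sum: t=0:+1/48 = 1/48; 3j²(2 1 3; 2 1 -3) = Δ·Π!·Σ² = 1/7  (sign +1)
B: Δ: 0! 4! 2! / 7! → 1/105; sum: t=0:+1/6 = 1/6; 3j²(2 1 3; 1 0 -1) = Δ·Π!·Σ² = 8/105  (sign +1)
I_A²/I_B² = (1/7)/(8/105) = 15/8

15/8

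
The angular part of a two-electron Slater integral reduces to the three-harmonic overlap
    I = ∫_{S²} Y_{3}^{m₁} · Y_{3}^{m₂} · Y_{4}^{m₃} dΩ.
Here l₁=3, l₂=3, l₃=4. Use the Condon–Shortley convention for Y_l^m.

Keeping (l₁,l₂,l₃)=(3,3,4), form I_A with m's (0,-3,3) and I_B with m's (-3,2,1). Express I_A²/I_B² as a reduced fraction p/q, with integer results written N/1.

l's match ⇒ only the (l;m) 3-j factors differ between A and B.
A: triangle coeff Δ(3,3,4) = 1/34650; Σ_t [0,0]: t=0:+1/288 = 1/288; (3j)²=1/22 [(3 3 4; 0 -3 3)], sign=-1
B: triangle coeff Δ(3,3,4) = 1/34650; Σ_t [2,2]: t=2:+1/288 = 1/288; (3j)²=5/231 [(3 3 4; -3 2 1)], sign=-1
I_A²/I_B² = (1/22)/(5/231) = 21/10

21/10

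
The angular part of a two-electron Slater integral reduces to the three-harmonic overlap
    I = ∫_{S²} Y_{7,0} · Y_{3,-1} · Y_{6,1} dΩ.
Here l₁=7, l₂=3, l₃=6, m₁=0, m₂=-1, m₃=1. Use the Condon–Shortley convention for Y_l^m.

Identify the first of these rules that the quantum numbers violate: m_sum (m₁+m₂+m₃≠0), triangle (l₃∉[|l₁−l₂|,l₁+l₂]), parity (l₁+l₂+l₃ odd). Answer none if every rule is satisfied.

none

m₁+m₂+m₃ = 0 − 1 + 1 = 0  ✓
triangle: |7−3|=4 ≤ l₃=6 ≤ 7+3=10  ✓
parity: l₁+l₂+l₃ = 16 is even  ✓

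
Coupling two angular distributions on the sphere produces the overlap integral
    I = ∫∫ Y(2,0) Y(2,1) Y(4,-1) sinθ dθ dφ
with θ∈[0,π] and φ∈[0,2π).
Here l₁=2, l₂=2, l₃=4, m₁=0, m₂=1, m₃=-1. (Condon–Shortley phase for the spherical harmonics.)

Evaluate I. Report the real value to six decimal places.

Rules hold: Σm=0, L=8 even, 0≤4≤4.
N = 5·5·9 = 225
Δ = 0!·4!·4!/9! = 1/630
Racah Σ t=0..0: t=0:+1/16 = 1/16
⇒ 3j(2 2 4; 0 0 0)² = 2/35, sgn +1
Racah Σ t=0..0: t=0:+1/24 = 1/24
⇒ 3j(2 2 4; 0 1 -1)² = 1/21, sgn -1
4πI² = N·(3j₀)²·(3jₘ)² = 30/49
I = -1·√(0.612245/4π) = -0.22072812

-0.220728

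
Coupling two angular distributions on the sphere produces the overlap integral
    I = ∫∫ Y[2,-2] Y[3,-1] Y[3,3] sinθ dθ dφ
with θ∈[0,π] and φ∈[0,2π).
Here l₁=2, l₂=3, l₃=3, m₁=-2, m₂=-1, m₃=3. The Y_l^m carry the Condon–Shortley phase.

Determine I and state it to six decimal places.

m-sum 0 ✓  L=8 even ✓  1≤3≤5 ✓
Π(2lᵢ+1) = 5×7×7 = 245
triangle coeff Δ(2,3,3) = 1/3780
Σ_t [0,2]: t=0:+1/24 t=1:−1/4 t=2:+1/24 = -1/6
(3j)²=4/105 [(2 3 3; 0 0 0)], sign=+1
Σ_t [2,2]: t=2:+1/96 = 1/96
(3j)²=1/42 [(2 3 3; -2 -1 3)], sign=+1
⇒ 4πI² = 2/9
I = (+1)√(2/9/(4π)) = 0.13298076

0.132981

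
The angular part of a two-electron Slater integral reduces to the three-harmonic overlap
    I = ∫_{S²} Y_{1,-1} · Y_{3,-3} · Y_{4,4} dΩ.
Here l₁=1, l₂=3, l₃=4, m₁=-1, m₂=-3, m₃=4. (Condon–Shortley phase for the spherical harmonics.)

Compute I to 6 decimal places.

Checks pass: Σm=0; 8 even; l₃=4∈[2,4].
(2·1+1)(2·3+1)(2·4+1) = 189
Δ: 0! 2! 6! / 9! → 1/252
sum: t=0:+1/36 = 1/36
3j²(1 3 4; 0 0 0) = Δ·Π!·Σ² = 4/63  (sign +1)
sum: t=0:+1/1440 = 1/1440
3j²(1 3 4; -1 -3 4) = Δ·Π!·Σ² = 1/9  (sign +1)
combine: 4πI² = 189·4/63·1/9 = 4/3
take √, sign +1: I = 0.32573501

0.325735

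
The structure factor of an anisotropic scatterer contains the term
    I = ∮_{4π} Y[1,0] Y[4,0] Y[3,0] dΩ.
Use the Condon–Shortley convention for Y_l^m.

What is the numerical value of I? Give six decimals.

m-sum 0 ✓  L=8 even ✓  3≤3≤5 ✓
Π(2lᵢ+1) = 3×9×7 = 189
triangle coeff Δ(1,4,3) = 1/252
Σ_t [1,1]: t=1:−1/36 = -1/36
(3j)²=4/63 [(1 4 3; 0 0 0)], sign=+1
(m-triple is (0,0,0) — same symbol as above.)
⇒ 4πI² = 16/21
I = (+1)√(16/21/(4π)) = 0.24623252

0.246233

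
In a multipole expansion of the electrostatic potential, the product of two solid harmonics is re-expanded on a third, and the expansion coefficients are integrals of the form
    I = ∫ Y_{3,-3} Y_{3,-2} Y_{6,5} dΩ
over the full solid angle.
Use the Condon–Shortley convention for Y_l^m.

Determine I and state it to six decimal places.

Checks pass: Σm=0; 12 even; l₃=6∈[0,6].
(2·3+1)(2·3+1)(2·6+1) = 637
Δ: 0! 6! 6! / 13! → 1/12012
sum: t=0:+1/1296 = 1/1296
3j²(3 3 6; 0 0 0) = Δ·Π!·Σ² = 100/3003  (sign +1)
sum: t=0:+1/86400 = 1/86400
3j²(3 3 6; -3 -2 5) = Δ·Π!·Σ² = 1/26  (sign -1)
combine: 4πI² = 637·100/3003·1/26 = 350/429
take √, sign -1: I = -0.25480060

-0.254801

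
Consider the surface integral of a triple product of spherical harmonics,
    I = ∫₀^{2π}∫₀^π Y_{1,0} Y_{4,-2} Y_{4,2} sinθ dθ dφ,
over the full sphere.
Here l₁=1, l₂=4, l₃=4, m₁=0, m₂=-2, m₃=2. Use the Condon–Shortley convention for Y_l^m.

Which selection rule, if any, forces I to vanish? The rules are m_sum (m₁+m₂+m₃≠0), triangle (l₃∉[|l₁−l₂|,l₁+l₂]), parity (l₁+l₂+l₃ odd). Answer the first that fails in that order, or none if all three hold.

parity

m₁+m₂+m₃ = 0 − 2 + 2 = 0  ✓
triangle: |1−4|=3 ≤ l₃=4 ≤ 1+4=5  ✓
parity: l₁+l₂+l₃ = 9 is odd  ✗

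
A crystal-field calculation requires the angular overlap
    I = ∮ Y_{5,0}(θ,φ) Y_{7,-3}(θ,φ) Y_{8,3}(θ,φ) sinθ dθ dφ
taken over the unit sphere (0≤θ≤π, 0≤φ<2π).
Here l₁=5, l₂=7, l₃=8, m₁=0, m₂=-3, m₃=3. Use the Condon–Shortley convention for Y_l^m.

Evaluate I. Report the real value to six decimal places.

0.064769

Checks pass: Σm=0; 20 even; l₃=8∈[2,12].
(2·5+1)(2·7+1)(2·8+1) = 2805
Δ: 4! 6! 10! / 21! → 1/814773960
sum: t=0:+1/87091200 t=1:−1/4976640 t=2:+1/2073600 t=3:−1/4976640 t=4:+1/87091200 = 1/9676800
3j²(5 7 8; 0 0 0) = Δ·Π!·Σ² = 360/46189  (sign +1)
sum: t=0:+1/49766400 t=1:−1/8709120 t=2:+1/11612160 t=3:−1/104509440 t=4:+1/10450944000 = -1/55296000
3j²(5 7 8; 0 -3 3) = Δ·Π!·Σ² = 81/33592  (sign +1)
combine: 4πI² = 2805·360/46189·81/33592 = 54675/1037153
take √, sign +1: I = 0.06476913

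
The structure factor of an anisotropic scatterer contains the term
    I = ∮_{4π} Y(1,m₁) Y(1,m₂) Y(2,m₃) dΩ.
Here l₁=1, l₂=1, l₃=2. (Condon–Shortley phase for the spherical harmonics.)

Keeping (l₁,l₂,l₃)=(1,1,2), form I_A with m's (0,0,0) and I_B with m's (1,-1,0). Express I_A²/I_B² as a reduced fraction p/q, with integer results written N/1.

4/1

l's match ⇒ only the (l;m) 3-j factors differ between A and B.
A: triangle coeff Δ(1,1,2) = 1/30; Σ_t [0,0]: t=0:+1/1 = 1/1; (3j)²=2/15 [(1 1 2; 0 0 0)], sign=+1
B: triangle coeff Δ(1,1,2) = 1/30; Σ_t [0,0]: t=0:+1/4 = 1/4; (3j)²=1/30 [(1 1 2; 1 -1 0)], sign=+1
I_A²/I_B² = (2/15)/(1/30) = 4/1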